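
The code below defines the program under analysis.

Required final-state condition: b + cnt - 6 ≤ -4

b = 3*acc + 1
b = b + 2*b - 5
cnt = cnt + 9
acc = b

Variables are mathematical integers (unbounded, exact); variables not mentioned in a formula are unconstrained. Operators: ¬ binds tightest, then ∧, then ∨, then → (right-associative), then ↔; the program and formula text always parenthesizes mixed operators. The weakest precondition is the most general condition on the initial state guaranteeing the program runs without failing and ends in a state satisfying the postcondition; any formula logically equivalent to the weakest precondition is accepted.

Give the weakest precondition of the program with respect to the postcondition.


Working backward. After the program, the postcondition b + cnt - 6 ≤ -4 must hold; in canonical form it is b + cnt ≤ 2.
Before acc := b: b + cnt ≤ 2
Before cnt := cnt + 9: b + cnt ≤ -7
Before b := b + 2*b - 5: 3*b + cnt ≤ -2
Before b := 3*acc + 1: 9*acc + cnt ≤ -5
Answer: WP = 9*acc + cnt ≤ -5


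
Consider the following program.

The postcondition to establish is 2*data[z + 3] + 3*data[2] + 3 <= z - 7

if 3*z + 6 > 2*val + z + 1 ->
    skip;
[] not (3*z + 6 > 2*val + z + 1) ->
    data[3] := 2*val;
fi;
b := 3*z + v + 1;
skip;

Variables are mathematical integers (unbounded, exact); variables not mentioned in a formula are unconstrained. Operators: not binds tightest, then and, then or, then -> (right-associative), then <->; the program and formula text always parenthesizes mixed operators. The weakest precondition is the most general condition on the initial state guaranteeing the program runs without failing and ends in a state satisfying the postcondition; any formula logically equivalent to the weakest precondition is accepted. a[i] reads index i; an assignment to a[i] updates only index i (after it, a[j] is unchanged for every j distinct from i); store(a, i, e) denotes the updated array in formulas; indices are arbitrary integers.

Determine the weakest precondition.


Working backward. After the program, the postcondition 2*data[z + 3] + 3*data[2] + 3 <= z - 7 must hold; in canonical form it is 2*data[z + 3] + 3*data[2] <= z - 10.
Before skip: 2*data[z + 3] + 3*data[2] <= z - 10
Before b := 3*z + v + 1: 2*data[z + 3] + 3*data[2] <= z - 10
Then branch requires 2*data[z + 3] + 3*data[2] <= z - 10; else branch requires 3*data[2] + 2*store(data, 3, 2*val)[z + 3] <= z - 10.
Before the if: (2*z > 2*val - 5 -> 2*data[z + 3] + 3*data[2] <= z - 10) and ((not (2*z > 2*val - 5)) -> 3*data[2] + 2*store(data, 3, 2*val)[z + 3] <= z - 10)
Answer: WP = (2*z > 2*val - 5 -> 2*data[z + 3] + 3*data[2] <= z - 10) and ((not (2*z > 2*val - 5)) -> 3*data[2] + 2*store(data, 3, 2*val)[z + 3] <= z - 10)


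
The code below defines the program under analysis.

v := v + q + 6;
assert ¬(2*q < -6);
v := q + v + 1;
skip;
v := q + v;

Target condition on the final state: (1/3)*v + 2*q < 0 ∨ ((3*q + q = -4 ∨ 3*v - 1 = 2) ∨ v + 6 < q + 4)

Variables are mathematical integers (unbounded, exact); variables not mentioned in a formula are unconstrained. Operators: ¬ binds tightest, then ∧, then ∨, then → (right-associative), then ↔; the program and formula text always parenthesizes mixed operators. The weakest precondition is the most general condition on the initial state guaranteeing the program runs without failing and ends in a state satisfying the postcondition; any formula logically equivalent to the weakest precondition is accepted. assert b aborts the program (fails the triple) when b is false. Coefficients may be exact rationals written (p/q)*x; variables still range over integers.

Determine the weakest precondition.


Working backward. After the program, the postcondition (1/3)*v + 2*q < 0 ∨ ((3*q + q = -4 ∨ 3*v - 1 = 2) ∨ v + 6 < q + 4) must hold; in canonical form it is 2*q + (1/3)*v < 0 ∨ 4*q = -4 ∨ 3*v = 3 ∨ v < q - 2.
Before v := q + v: (7/3)*q + (1/3)*v < 0 ∨ 4*q = -4 ∨ 3*q + 3*v = 3 ∨ v < -2
Before skip: (7/3)*q + (1/3)*v < 0 ∨ 4*q = -4 ∨ 3*q + 3*v = 3 ∨ v < -2
Before v := q + v + 1: (8/3)*q + (1/3)*v < -1/3 ∨ 4*q = -4 ∨ 6*q + 3*v = 0 ∨ q + v < -3
Before assert ¬(2*q < -6): (¬(2*q < -6)) ∧ ((8/3)*q + (1/3)*v < -1/3 ∨ 4*q = -4 ∨ 6*q + 3*v = 0 ∨ q + v < -3)
Before v := v + q + 6: (¬(2*q < -6)) ∧ (3*q + (1/3)*v < -7/3 ∨ 4*q = -4 ∨ 9*q + 3*v = -18 ∨ 2*q + v < -9)
Answer: WP = (¬(2*q < -6)) ∧ (3*q + (1/3)*v < -7/3 ∨ 4*q = -4 ∨ 9*q + 3*v = -18 ∨ 2*q + v < -9)


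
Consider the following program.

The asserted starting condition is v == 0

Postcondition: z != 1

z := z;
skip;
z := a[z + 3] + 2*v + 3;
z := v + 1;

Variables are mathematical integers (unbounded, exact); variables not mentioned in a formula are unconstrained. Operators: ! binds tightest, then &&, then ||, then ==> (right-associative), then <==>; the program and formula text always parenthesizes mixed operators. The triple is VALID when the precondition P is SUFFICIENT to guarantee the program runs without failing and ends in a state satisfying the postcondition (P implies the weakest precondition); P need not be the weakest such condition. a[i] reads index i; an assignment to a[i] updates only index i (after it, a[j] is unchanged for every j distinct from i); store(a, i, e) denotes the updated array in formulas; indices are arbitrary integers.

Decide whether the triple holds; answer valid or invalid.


Working backward. After the program, z != 1 must hold.
Before z := v + 1: v != 0
Before z := a[z + 3] + 2*v + 3: v != 0
Before skip: v != 0
Before z := z: v != 0
The weakest precondition is v != 0.
Check whether v == 0 implies it.
Countermodel: at the initial state v = 0, the precondition holds but the weakest precondition fails.
Answer: invalid


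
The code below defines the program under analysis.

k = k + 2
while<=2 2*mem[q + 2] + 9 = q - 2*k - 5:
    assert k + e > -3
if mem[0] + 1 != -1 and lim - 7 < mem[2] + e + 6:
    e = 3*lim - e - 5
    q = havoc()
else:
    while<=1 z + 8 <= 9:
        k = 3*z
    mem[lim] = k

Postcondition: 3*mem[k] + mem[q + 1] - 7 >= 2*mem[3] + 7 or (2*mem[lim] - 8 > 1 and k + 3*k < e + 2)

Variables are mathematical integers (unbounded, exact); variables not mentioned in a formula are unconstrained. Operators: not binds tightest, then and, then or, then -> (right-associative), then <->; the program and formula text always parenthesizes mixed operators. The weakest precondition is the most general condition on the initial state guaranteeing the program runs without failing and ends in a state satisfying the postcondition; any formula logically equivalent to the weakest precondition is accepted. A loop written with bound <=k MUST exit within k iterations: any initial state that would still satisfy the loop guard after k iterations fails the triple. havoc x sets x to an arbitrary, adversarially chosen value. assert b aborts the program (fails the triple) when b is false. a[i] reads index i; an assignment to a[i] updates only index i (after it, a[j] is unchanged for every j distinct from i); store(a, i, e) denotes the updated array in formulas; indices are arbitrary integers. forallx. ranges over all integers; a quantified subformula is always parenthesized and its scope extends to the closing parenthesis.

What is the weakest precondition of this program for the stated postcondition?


Working backward. After the program, the postcondition 3*mem[k] + mem[q + 1] - 7 >= 2*mem[3] + 7 or (2*mem[lim] - 8 > 1 and k + 3*k < e + 2) must hold; in canonical form it is mem[q + 1] + 3*mem[k] >= 2*mem[3] + 14 or (2*mem[lim] > 9 and 4*k < e + 2).
Then branch requires forall q_1. (mem[q_1 + 1] + 3*mem[k] >= 2*mem[3] + 14 or (2*mem[lim] > 9 and e + 4*k < 3*lim - 3)); else branch requires (z <= 1 -> ((not (z <= 1)) and (store(mem, lim, 3*z)[q + 1] + 3*store(mem, lim, 3*z)[3*z] >= 2*store(mem, lim, 3*z)[3] + 14 or (2*store(mem, lim, 3*z)[lim] > 9 and 12*z < e + 2)))) and ((not (z <= 1)) -> (store(mem, lim, k)[q + 1] + 3*store(mem, lim, k)[k] >= 2*store(mem, lim, k)[3] + 14 or (2*store(mem, lim, k)[lim] > 9 and 4*k < e + 2))).
Before the if: ((mem[0] != -2 and lim < mem[2] + e + 13) -> (forall q_1. (mem[q_1 + 1] + 3*mem[k] >= 2*mem[3] + 14 or (2*mem[lim] > 9 and e + 4*k < 3*lim - 3)))) and ((not (mem[0] != -2 and lim < mem[2] + e + 13)) -> ((z <= 1 -> ((not (z <= 1)) and (store(mem, lim, 3*z)[q + 1] + 3*store(mem, lim, 3*z)[3*z] >= 2*store(mem, lim, 3*z)[3] + 14 or (2*store(mem, lim, 3*z)[lim] > 9 and 12*z < e + 2)))) and ((not (z <= 1)) -> (store(mem, lim, k)[q + 1] + 3*store(mem, lim, k)[k] >= 2*store(mem, lim, k)[3] + 14 or (2*store(mem, lim, k)[lim] > 9 and 4*k < e + 2)))))
Before the loop (bound <=2), unroll the exhaustion recursion (WP_0 = exit-now case; WP_j = one more guarded iteration, up to j = 2):
  WP_0: (not (2*mem[q + 2] + 2*k = q - 14)) and ((mem[0] != -2 and lim < mem[2] + e + 13) -> (forall q_1. (mem[q_1 + 1] + 3*mem[k] >= 2*mem[3] + 14 or (2*mem[lim] > 9 and e + 4*k < 3*lim - 3)))) and ((not (mem[0] != -2 and lim < mem[2] + e + 13)) -> ((z <= 1 -> ((not (z <= 1)) and (store(mem, lim, 3*z)[q + 1] + 3*store(mem, lim, 3*z)[3*z] >= 2*store(mem, lim, 3*z)[3] + 14 or (2*store(mem, lim, 3*z)[lim] > 9 and 12*z < e + 2)))) and ((not (z <= 1)) -> (store(mem, lim, k)[q + 1] + 3*store(mem, lim, k)[k] >= 2*store(mem, lim, k)[3] + 14 or (2*store(mem, lim, k)[lim] > 9 and 4*k < e + 2)))))
  WP_1: (2*mem[q + 2] + 2*k = q - 14 -> (e + k > -3 and (not (2*mem[q + 2] + 2*k = q - 14)) and ((mem[0] != -2 and lim < mem[2] + e + 13) -> (forall q_1. (mem[q_1 + 1] + 3*mem[k] >= 2*mem[3] + 14 or (2*mem[lim] > 9 and e + 4*k < 3*lim - 3)))) and ((not (mem[0] != -2 and lim < mem[2] + e + 13)) -> ((z <= 1 -> ((not (z <= 1)) and (store(mem, lim, 3*z)[q + 1] + 3*store(mem, lim, 3*z)[3*z] >= 2*store(mem, lim, 3*z)[3] + 14 or (2*store(mem, lim, 3*z)[lim] > 9 and 12*z < e + 2)))) and ((not (z <= 1)) -> (store(mem, lim, k)[q + 1] + 3*store(mem, lim, k)[k] >= 2*store(mem, lim, k)[3] + 14 or (2*store(mem, lim, k)[lim] > 9 and 4*k < e + 2))))))) and ((not (2*mem[q + 2] + 2*k = q - 14)) -> (((mem[0] != -2 and lim < mem[2] + e + 13) -> (forall q_1. (mem[q_1 + 1] + 3*mem[k] >= 2*mem[3] + 14 or (2*mem[lim] > 9 and e + 4*k < 3*lim - 3)))) and ((not (mem[0] != -2 and lim < mem[2] + e + 13)) -> ((z <= 1 -> ((not (z <= 1)) and (store(mem, lim, 3*z)[q + 1] + 3*store(mem, lim, 3*z)[3*z] >= 2*store(mem, lim, 3*z)[3] + 14 or (2*store(mem, lim, 3*z)[lim] > 9 and 12*z < e + 2)))) and ((not (z <= 1)) -> (store(mem, lim, k)[q + 1] + 3*store(mem, lim, k)[k] >= 2*store(mem, lim, k)[3] + 14 or (2*store(mem, lim, k)[lim] > 9 and 4*k < e + 2)))))))
  WP_2: (2*mem[q + 2] + 2*k = q - 14 -> (e + k > -3 and (2*mem[q + 2] + 2*k = q - 14 -> (e + k > -3 and (not (2*mem[q + 2] + 2*k = q - 14)) and ((mem[0] != -2 and lim < mem[2] + e + 13) -> (forall q_1. (mem[q_1 + 1] + 3*mem[k] >= 2*mem[3] + 14 or (2*mem[lim] > 9 and e + 4*k < 3*lim - 3)))) and ((not (mem[0] != -2 and lim < mem[2] + e + 13)) -> ((z <= 1 -> ((not (z <= 1)) and (store(mem, lim, 3*z)[q + 1] + 3*store(mem, lim, 3*z)[3*z] >= 2*store(mem, lim, 3*z)[3] + 14 or (2*store(mem, lim, 3*z)[lim] > 9 and 12*z < e + 2)))) and ((not (z <= 1)) -> (store(mem, lim, k)[q + 1] + 3*store(mem, lim, k)[k] >= 2*store(mem, lim, k)[3] + 14 or (2*store(mem, lim, k)[lim] > 9 and 4*k < e + 2))))))) and ((not (2*mem[q + 2] + 2*k = q - 14)) -> (((mem[0] != -2 and lim < mem[2] + e + 13) -> (forall q_1. (mem[q_1 + 1] + 3*mem[k] >= 2*mem[3] + 14 or (2*mem[lim] > 9 and e + 4*k < 3*lim - 3)))) and ((not (mem[0] != -2 and lim < mem[2] + e + 13)) -> ((z <= 1 -> ((not (z <= 1)) and (store(mem, lim, 3*z)[q + 1] + 3*store(mem, lim, 3*z)[3*z] >= 2*store(mem, lim, 3*z)[3] + 14 or (2*store(mem, lim, 3*z)[lim] > 9 and 12*z < e + 2)))) and ((not (z <= 1)) -> (store(mem, lim, k)[q + 1] + 3*store(mem, lim, k)[k] >= 2*store(mem, lim, k)[3] + 14 or (2*store(mem, lim, k)[lim] > 9 and 4*k < e + 2))))))))) and ((not (2*mem[q + 2] + 2*k = q - 14)) -> (((mem[0] != -2 and lim < mem[2] + e + 13) -> (forall q_1. (mem[q_1 + 1] + 3*mem[k] >= 2*mem[3] + 14 or (2*mem[lim] > 9 and e + 4*k < 3*lim - 3)))) and ((not (mem[0] != -2 and lim < mem[2] + e + 13)) -> ((z <= 1 -> ((not (z <= 1)) and (store(mem, lim, 3*z)[q + 1] + 3*store(mem, lim, 3*z)[3*z] >= 2*store(mem, lim, 3*z)[3] + 14 or (2*store(mem, lim, 3*z)[lim] > 9 and 12*z < e + 2)))) and ((not (z <= 1)) -> (store(mem, lim, k)[q + 1] + 3*store(mem, lim, k)[k] >= 2*store(mem, lim, k)[3] + 14 or (2*store(mem, lim, k)[lim] > 9 and 4*k < e + 2)))))))
So before the loop: (2*mem[q + 2] + 2*k = q - 14 -> (e + k > -3 and (2*mem[q + 2] + 2*k = q - 14 -> (e + k > -3 and (not (2*mem[q + 2] + 2*k = q - 14)) and ((mem[0] != -2 and lim < mem[2] + e + 13) -> (forall q_1. (mem[q_1 + 1] + 3*mem[k] >= 2*mem[3] + 14 or (2*mem[lim] > 9 and e + 4*k < 3*lim - 3)))) and ((not (mem[0] != -2 and lim < mem[2] + e + 13)) -> ((z <= 1 -> ((not (z <= 1)) and (store(mem, lim, 3*z)[q + 1] + 3*store(mem, lim, 3*z)[3*z] >= 2*store(mem, lim, 3*z)[3] + 14 or (2*store(mem, lim, 3*z)[lim] > 9 and 12*z < e + 2)))) and ((not (z <= 1)) -> (store(mem, lim, k)[q + 1] + 3*store(mem, lim, k)[k] >= 2*store(mem, lim, k)[3] + 14 or (2*store(mem, lim, k)[lim] > 9 and 4*k < e + 2))))))) and ((not (2*mem[q + 2] + 2*k = q - 14)) -> (((mem[0] != -2 and lim < mem[2] + e + 13) -> (forall q_1. (mem[q_1 + 1] + 3*mem[k] >= 2*mem[3] + 14 or (2*mem[lim] > 9 and e + 4*k < 3*lim - 3)))) and ((not (mem[0] != -2 and lim < mem[2] + e + 13)) -> ((z <= 1 -> ((not (z <= 1)) and (store(mem, lim, 3*z)[q + 1] + 3*store(mem, lim, 3*z)[3*z] >= 2*store(mem, lim, 3*z)[3] + 14 or (2*store(mem, lim, 3*z)[lim] > 9 and 12*z < e + 2)))) and ((not (z <= 1)) -> (store(mem, lim, k)[q + 1] + 3*store(mem, lim, k)[k] >= 2*store(mem, lim, k)[3] + 14 or (2*store(mem, lim, k)[lim] > 9 and 4*k < e + 2))))))))) and ((not (2*mem[q + 2] + 2*k = q - 14)) -> (((mem[0] != -2 and lim < mem[2] + e + 13) -> (forall q_1. (mem[q_1 + 1] + 3*mem[k] >= 2*mem[3] + 14 or (2*mem[lim] > 9 and e + 4*k < 3*lim - 3)))) and ((not (mem[0] != -2 and lim < mem[2] + e + 13)) -> ((z <= 1 -> ((not (z <= 1)) and (store(mem, lim, 3*z)[q + 1] + 3*store(mem, lim, 3*z)[3*z] >= 2*store(mem, lim, 3*z)[3] + 14 or (2*store(mem, lim, 3*z)[lim] > 9 and 12*z < e + 2)))) and ((not (z <= 1)) -> (store(mem, lim, k)[q + 1] + 3*store(mem, lim, k)[k] >= 2*store(mem, lim, k)[3] + 14 or (2*store(mem, lim, k)[lim] > 9 and 4*k < e + 2)))))))
Before k := k + 2: (2*mem[q + 2] + 2*k = q - 18 -> (e + k > -5 and (2*mem[q + 2] + 2*k = q - 18 -> (e + k > -5 and (not (2*mem[q + 2] + 2*k = q - 18)) and ((mem[0] != -2 and lim < mem[2] + e + 13) -> (forall q_1. (3*mem[k + 2] + mem[q_1 + 1] >= 2*mem[3] + 14 or (2*mem[lim] > 9 and e + 4*k < 3*lim - 11)))) and ((not (mem[0] != -2 and lim < mem[2] + e + 13)) -> ((z <= 1 -> ((not (z <= 1)) and (store(mem, lim, 3*z)[q + 1] + 3*store(mem, lim, 3*z)[3*z] >= 2*store(mem, lim, 3*z)[3] + 14 or (2*store(mem, lim, 3*z)[lim] > 9 and 12*z < e + 2)))) and ((not (z <= 1)) -> (3*store(mem, lim, k + 2)[k + 2] + store(mem, lim, k + 2)[q + 1] >= 2*store(mem, lim, k + 2)[3] + 14 or (2*store(mem, lim, k + 2)[lim] > 9 and 4*k < e - 6))))))) and ((not (2*mem[q + 2] + 2*k = q - 18)) -> (((mem[0] != -2 and lim < mem[2] + e + 13) -> (forall q_1. (3*mem[k + 2] + mem[q_1 + 1] >= 2*mem[3] + 14 or (2*mem[lim] > 9 and e + 4*k < 3*lim - 11)))) and ((not (mem[0] != -2 and lim < mem[2] + e + 13)) -> ((z <= 1 -> ((not (z <= 1)) and (store(mem, lim, 3*z)[q + 1] + 3*store(mem, lim, 3*z)[3*z] >= 2*store(mem, lim, 3*z)[3] + 14 or (2*store(mem, lim, 3*z)[lim] > 9 and 12*z < e + 2)))) and ((not (z <= 1)) -> (3*store(mem, lim, k + 2)[k + 2] + store(mem, lim, k + 2)[q + 1] >= 2*store(mem, lim, k + 2)[3] + 14 or (2*store(mem, lim, k + 2)[lim] > 9 and 4*k < e - 6))))))))) and ((not (2*mem[q + 2] + 2*k = q - 18)) -> (((mem[0] != -2 and lim < mem[2] + e + 13) -> (forall q_1. (3*mem[k + 2] + mem[q_1 + 1] >= 2*mem[3] + 14 or (2*mem[lim] > 9 and e + 4*k < 3*lim - 11)))) and ((not (mem[0] != -2 and lim < mem[2] + e + 13)) -> ((z <= 1 -> ((not (z <= 1)) and (store(mem, lim, 3*z)[q + 1] + 3*store(mem, lim, 3*z)[3*z] >= 2*store(mem, lim, 3*z)[3] + 14 or (2*store(mem, lim, 3*z)[lim] > 9 and 12*z < e + 2)))) and ((not (z <= 1)) -> (3*store(mem, lim, k + 2)[k + 2] + store(mem, lim, k + 2)[q + 1] >= 2*store(mem, lim, k + 2)[3] + 14 or (2*store(mem, lim, k + 2)[lim] > 9 and 4*k < e - 6)))))))
Answer: WP = (2*mem[q + 2] + 2*k = q - 18 -> (e + k > -5 and (2*mem[q + 2] + 2*k = q - 18 -> (e + k > -5 and (not (2*mem[q + 2] + 2*k = q - 18)) and ((mem[0] != -2 and lim < mem[2] + e + 13) -> (forall q_1. (3*mem[k + 2] + mem[q_1 + 1] >= 2*mem[3] + 14 or (2*mem[lim] > 9 and e + 4*k < 3*lim - 11)))) and ((not (mem[0] != -2 and lim < mem[2] + e + 13)) -> ((z <= 1 -> ((not (z <= 1)) and (store(mem, lim, 3*z)[q + 1] + 3*store(mem, lim, 3*z)[3*z] >= 2*store(mem, lim, 3*z)[3] + 14 or (2*store(mem, lim, 3*z)[lim] > 9 and 12*z < e + 2)))) and ((not (z <= 1)) -> (3*store(mem, lim, k + 2)[k + 2] + store(mem, lim, k + 2)[q + 1] >= 2*store(mem, lim, k + 2)[3] + 14 or (2*store(mem, lim, k + 2)[lim] > 9 and 4*k < e - 6))))))) and ((not (2*mem[q + 2] + 2*k = q - 18)) -> (((mem[0] != -2 and lim < mem[2] + e + 13) -> (forall q_1. (3*mem[k + 2] + mem[q_1 + 1] >= 2*mem[3] + 14 or (2*mem[lim] > 9 and e + 4*k < 3*lim - 11)))) and ((not (mem[0] != -2 and lim < mem[2] + e + 13)) -> ((z <= 1 -> ((not (z <= 1)) and (store(mem, lim, 3*z)[q + 1] + 3*store(mem, lim, 3*z)[3*z] >= 2*store(mem, lim, 3*z)[3] + 14 or (2*store(mem, lim, 3*z)[lim] > 9 and 12*z < e + 2)))) and ((not (z <= 1)) -> (3*store(mem, lim, k + 2)[k + 2] + store(mem, lim, k + 2)[q + 1] >= 2*store(mem, lim, k + 2)[3] + 14 or (2*store(mem, lim, k + 2)[lim] > 9 and 4*k < e - 6))))))))) and ((not (2*mem[q + 2] + 2*k = q - 18)) -> (((mem[0] != -2 and lim < mem[2] + e + 13) -> (forall q_1. (3*mem[k + 2] + mem[q_1 + 1] >= 2*mem[3] + 14 or (2*mem[lim] > 9 and e + 4*k < 3*lim - 11)))) and ((not (mem[0] != -2 and lim < mem[2] + e + 13)) -> ((z <= 1 -> ((not (z <= 1)) and (store(mem, lim, 3*z)[q + 1] + 3*store(mem, lim, 3*z)[3*z] >= 2*store(mem, lim, 3*z)[3] + 14 or (2*store(mem, lim, 3*z)[lim] > 9 and 12*z < e + 2)))) and ((not (z <= 1)) -> (3*store(mem, lim, k + 2)[k + 2] + store(mem, lim, k + 2)[q + 1] >= 2*store(mem, lim, k + 2)[3] + 14 or (2*store(mem, lim, k + 2)[lim] > 9 and 4*k < e - 6)))))))


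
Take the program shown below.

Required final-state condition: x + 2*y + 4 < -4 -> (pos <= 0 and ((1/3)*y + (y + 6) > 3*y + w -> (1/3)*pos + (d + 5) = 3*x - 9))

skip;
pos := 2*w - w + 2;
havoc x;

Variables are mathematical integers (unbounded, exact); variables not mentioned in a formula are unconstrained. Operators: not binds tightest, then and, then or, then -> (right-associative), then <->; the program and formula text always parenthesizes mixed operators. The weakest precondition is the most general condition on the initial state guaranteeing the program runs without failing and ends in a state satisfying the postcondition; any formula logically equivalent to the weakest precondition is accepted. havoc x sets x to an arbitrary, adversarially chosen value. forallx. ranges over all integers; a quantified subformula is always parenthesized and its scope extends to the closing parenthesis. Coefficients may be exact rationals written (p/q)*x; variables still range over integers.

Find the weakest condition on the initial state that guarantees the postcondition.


Working backward. After the program, the postcondition x + 2*y + 4 < -4 -> (pos <= 0 and ((1/3)*y + (y + 6) > 3*y + w -> (1/3)*pos + (d + 5) = 3*x - 9)) must hold; in canonical form it is x + 2*y < -8 -> (pos <= 0 and (w + (5/3)*y < 6 -> d + (1/3)*pos = 3*x - 14)).
Before havoc x: forall x_1. (x_1 + 2*y < -8 -> (pos <= 0 and (w + (5/3)*y < 6 -> d + (1/3)*pos = 3*x_1 - 14)))
Before pos := 2*w - w + 2: forall x_1. (x_1 + 2*y < -8 -> (w <= -2 and (w + (5/3)*y < 6 -> d + (1/3)*w = 3*x_1 - 44/3)))
Before skip: forall x_1. (x_1 + 2*y < -8 -> (w <= -2 and (w + (5/3)*y < 6 -> d + (1/3)*w = 3*x_1 - 44/3)))
Answer: WP = forall x_1. (x_1 + 2*y < -8 -> (w <= -2 and (w + (5/3)*y < 6 -> d + (1/3)*w = 3*x_1 - 44/3)))


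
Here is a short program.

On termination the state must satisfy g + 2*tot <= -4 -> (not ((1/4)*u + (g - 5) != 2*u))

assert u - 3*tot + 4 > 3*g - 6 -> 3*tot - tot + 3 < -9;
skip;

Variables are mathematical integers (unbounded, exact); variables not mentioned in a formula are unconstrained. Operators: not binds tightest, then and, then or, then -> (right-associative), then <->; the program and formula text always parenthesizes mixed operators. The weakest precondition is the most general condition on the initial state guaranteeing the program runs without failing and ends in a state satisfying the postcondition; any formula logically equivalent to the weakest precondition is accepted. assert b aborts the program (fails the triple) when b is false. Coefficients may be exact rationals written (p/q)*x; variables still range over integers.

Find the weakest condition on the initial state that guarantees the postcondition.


Working backward. After the program, the postcondition g + 2*tot <= -4 -> (not ((1/4)*u + (g - 5) != 2*u)) must hold; in canonical form it is g + 2*tot <= -4 -> (not (g != (7/4)*u + 5)).
Before skip: g + 2*tot <= -4 -> (not (g != (7/4)*u + 5))
Before assert u - 3*tot + 4 > 3*g - 6 -> 3*tot - tot + 3 < -9: (u > 3*g + 3*tot - 10 -> 2*tot < -12) and (g + 2*tot <= -4 -> (not (g != (7/4)*u + 5)))
Answer: WP = (u > 3*g + 3*tot - 10 -> 2*tot < -12) and (g + 2*tot <= -4 -> (not (g != (7/4)*u + 5)))


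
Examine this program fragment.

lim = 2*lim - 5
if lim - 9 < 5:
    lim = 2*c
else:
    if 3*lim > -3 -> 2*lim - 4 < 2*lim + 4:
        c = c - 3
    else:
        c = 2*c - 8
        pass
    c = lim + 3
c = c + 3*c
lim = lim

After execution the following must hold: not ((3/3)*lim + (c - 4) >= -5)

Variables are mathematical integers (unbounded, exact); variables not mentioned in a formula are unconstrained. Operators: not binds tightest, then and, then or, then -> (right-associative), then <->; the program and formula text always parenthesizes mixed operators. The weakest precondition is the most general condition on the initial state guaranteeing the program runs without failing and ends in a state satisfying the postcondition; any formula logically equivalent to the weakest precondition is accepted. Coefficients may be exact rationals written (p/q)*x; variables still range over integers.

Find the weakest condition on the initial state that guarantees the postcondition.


Working backward. After the program, the postcondition not ((3/3)*lim + (c - 4) >= -5) must hold; in canonical form it is not (c + lim >= -1).
Before lim := lim: not (c + lim >= -1)
Before c := c + 3*c: not (4*c + lim >= -1)
Then branch requires not (6*c >= -1); else branch requires not (5*lim >= -13).
Before the if: (lim < 14 -> (not (6*c >= -1))) and ((not (lim < 14)) -> (not (5*lim >= -13)))
Before lim := 2*lim - 5: (2*lim < 19 -> (not (6*c >= -1))) and ((not (2*lim < 19)) -> (not (10*lim >= 12)))
Answer: WP = (2*lim < 19 -> (not (6*c >= -1))) and ((not (2*lim < 19)) -> (not (10*lim >= 12)))


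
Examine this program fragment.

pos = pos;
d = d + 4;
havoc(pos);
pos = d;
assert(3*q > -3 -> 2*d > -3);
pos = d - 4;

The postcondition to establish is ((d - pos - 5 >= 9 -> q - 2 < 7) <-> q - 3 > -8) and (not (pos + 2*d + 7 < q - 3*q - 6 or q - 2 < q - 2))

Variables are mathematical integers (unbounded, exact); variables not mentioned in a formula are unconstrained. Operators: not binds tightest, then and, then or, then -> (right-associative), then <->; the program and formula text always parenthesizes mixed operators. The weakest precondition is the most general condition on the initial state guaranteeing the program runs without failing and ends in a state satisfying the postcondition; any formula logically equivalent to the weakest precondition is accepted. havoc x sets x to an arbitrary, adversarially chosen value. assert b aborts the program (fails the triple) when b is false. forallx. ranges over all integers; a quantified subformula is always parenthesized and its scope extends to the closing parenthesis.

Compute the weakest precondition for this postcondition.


Working backward. After the program, the postcondition ((d - pos - 5 >= 9 -> q - 2 < 7) <-> q - 3 > -8) and (not (pos + 2*d + 7 < q - 3*q - 6 or q - 2 < q - 2)) must hold; in canonical form it is ((d >= pos + 14 -> q < 9) <-> q > -5) and (not (2*d + pos + 2*q < -13)).
Before pos := d - 4: q > -5 and (not (3*d + 2*q < -9))
Before assert 3*q > -3 -> 2*d > -3: (3*q > -3 -> 2*d > -3) and q > -5 and (not (3*d + 2*q < -9))
Before pos := d: (3*q > -3 -> 2*d > -3) and q > -5 and (not (3*d + 2*q < -9))
Before havoc pos: (3*q > -3 -> 2*d > -3) and q > -5 and (not (3*d + 2*q < -9))
Before d := d + 4: (3*q > -3 -> 2*d > -11) and q > -5 and (not (3*d + 2*q < -21))
Before pos := pos: (3*q > -3 -> 2*d > -11) and q > -5 and (not (3*d + 2*q < -21))
Answer: WP = (3*q > -3 -> 2*d > -11) and q > -5 and (not (3*d + 2*q < -21))


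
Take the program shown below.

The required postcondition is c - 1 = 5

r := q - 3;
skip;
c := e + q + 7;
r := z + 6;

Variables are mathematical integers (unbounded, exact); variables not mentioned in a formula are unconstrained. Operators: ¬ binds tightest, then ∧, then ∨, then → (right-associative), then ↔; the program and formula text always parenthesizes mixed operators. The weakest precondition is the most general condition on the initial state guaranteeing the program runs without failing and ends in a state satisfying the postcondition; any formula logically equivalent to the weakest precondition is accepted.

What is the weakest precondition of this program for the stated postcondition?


Working backward. After the program, the postcondition c - 1 = 5 must hold; in canonical form it is c = 6.
Before r := z + 6: c = 6
Before c := e + q + 7: e + q = -1
Before skip: e + q = -1
Before r := q - 3: e + q = -1
Answer: WP = e + q = -1


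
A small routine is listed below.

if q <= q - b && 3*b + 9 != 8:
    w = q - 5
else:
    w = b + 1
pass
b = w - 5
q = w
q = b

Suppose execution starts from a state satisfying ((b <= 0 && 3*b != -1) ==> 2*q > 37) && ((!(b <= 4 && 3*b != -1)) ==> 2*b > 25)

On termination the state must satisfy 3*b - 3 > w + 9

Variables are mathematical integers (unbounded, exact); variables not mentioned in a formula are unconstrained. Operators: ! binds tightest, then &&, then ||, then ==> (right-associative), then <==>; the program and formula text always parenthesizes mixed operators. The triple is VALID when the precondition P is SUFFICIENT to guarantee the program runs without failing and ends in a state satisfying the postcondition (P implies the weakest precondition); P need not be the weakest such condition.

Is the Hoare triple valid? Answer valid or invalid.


Working backward. After the program, the postcondition 3*b - 3 > w + 9 must hold; in canonical form it is 3*b > w + 12.
Before q := b: 3*b > w + 12
Before q := w: 3*b > w + 12
Before b := w - 5: 2*w > 27
Before skip: 2*w > 27
Then branch requires 2*q > 37; else branch requires 2*b > 25.
Before the if: ((b <= 0 && 3*b != -1) ==> 2*q > 37) && ((!(b <= 0 && 3*b != -1)) ==> 2*b > 25)
The weakest precondition is ((b <= 0 && 3*b != -1) ==> 2*q > 37) && ((!(b <= 0 && 3*b != -1)) ==> 2*b > 25).
Check whether ((b <= 0 && 3*b != -1) ==> 2*q > 37) && ((!(b <= 4 && 3*b != -1)) ==> 2*b > 25) implies it.
Countermodel: at the initial state b = 1, q = 0, the precondition holds but the weakest precondition fails.
Answer: invalid


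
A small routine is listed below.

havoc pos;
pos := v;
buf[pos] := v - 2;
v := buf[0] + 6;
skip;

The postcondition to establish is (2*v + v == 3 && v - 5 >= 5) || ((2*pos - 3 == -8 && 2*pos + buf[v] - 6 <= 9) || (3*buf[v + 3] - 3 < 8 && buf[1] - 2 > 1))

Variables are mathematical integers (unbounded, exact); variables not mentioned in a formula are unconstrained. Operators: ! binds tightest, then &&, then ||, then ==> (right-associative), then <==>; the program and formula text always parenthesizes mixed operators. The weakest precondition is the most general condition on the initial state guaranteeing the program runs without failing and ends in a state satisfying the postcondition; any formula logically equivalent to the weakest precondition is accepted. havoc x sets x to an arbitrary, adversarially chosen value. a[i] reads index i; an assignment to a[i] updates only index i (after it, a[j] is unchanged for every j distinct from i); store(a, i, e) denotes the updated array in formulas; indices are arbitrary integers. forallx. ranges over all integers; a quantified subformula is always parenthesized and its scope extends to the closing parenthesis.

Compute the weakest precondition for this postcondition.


Working backward. After the program, the postcondition (2*v + v == 3 && v - 5 >= 5) || ((2*pos - 3 == -8 && 2*pos + buf[v] - 6 <= 9) || (3*buf[v + 3] - 3 < 8 && buf[1] - 2 > 1)) must hold; in canonical form it is (3*v == 3 && v >= 10) || (2*pos == -5 && buf[v] + 2*pos <= 15) || (3*buf[v + 3] < 11 && buf[1] > 3).
Before skip: (3*v == 3 && v >= 10) || (2*pos == -5 && buf[v] + 2*pos <= 15) || (3*buf[v + 3] < 11 && buf[1] > 3)
Before v := buf[0] + 6: (3*buf[0] == -15 && buf[0] >= 4) || (2*pos == -5 && buf[buf[0] + 6] + 2*pos <= 15) || (3*buf[buf[0] + 9] < 11 && buf[1] > 3)
Before buf[pos] := v - 2: (3*store(buf, pos, v - 2)[0] == -15 && store(buf, pos, v - 2)[0] >= 4) || (2*pos == -5 && store(buf, pos, v - 2)[store(buf, pos, v - 2)[0] + 6] + 2*pos <= 15) || (3*store(buf, pos, v - 2)[store(buf, pos, v - 2)[0] + 9] < 11 && store(buf, pos, v - 2)[1] > 3)
Before pos := v: (3*store(buf, v, v - 2)[0] == -15 && store(buf, v, v - 2)[0] >= 4) || (2*v == -5 && store(buf, v, v - 2)[store(buf, v, v - 2)[0] + 6] + 2*v <= 15) || (3*store(buf, v, v - 2)[store(buf, v, v - 2)[0] + 9] < 11 && store(buf, v, v - 2)[1] > 3)
Before havoc pos: (3*store(buf, v, v - 2)[0] == -15 && store(buf, v, v - 2)[0] >= 4) || (2*v == -5 && store(buf, v, v - 2)[store(buf, v, v - 2)[0] + 6] + 2*v <= 15) || (3*store(buf, v, v - 2)[store(buf, v, v - 2)[0] + 9] < 11 && store(buf, v, v - 2)[1] > 3)
Answer: WP = (3*store(buf, v, v - 2)[0] == -15 && store(buf, v, v - 2)[0] >= 4) || (2*v == -5 && store(buf, v, v - 2)[store(buf, v, v - 2)[0] + 6] + 2*v <= 15) || (3*store(buf, v, v - 2)[store(buf, v, v - 2)[0] + 9] < 11 && store(buf, v, v - 2)[1] > 3)


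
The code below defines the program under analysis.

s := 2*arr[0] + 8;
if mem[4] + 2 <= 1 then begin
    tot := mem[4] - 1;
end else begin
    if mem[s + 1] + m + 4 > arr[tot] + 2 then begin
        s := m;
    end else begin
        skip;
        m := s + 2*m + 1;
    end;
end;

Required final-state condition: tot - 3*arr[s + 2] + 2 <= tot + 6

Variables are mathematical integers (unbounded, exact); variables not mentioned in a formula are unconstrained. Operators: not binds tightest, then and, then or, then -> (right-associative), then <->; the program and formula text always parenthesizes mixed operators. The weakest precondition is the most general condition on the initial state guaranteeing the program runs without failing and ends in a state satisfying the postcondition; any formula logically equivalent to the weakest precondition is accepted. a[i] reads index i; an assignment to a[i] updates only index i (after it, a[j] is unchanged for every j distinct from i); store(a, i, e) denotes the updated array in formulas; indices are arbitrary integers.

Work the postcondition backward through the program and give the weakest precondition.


Working backward. After the program, the postcondition tot - 3*arr[s + 2] + 2 <= tot + 6 must hold; in canonical form it is 3*arr[s + 2] >= -4.
Then branch requires 3*arr[s + 2] >= -4; else branch requires (mem[s + 1] + m > arr[tot] - 2 -> 3*arr[m + 2] >= -4) and ((not (mem[s + 1] + m > arr[tot] - 2)) -> 3*arr[s + 2] >= -4).
Before the if: (mem[4] <= -1 -> 3*arr[s + 2] >= -4) and ((not (mem[4] <= -1)) -> ((mem[s + 1] + m > arr[tot] - 2 -> 3*arr[m + 2] >= -4) and ((not (mem[s + 1] + m > arr[tot] - 2)) -> 3*arr[s + 2] >= -4)))
Before s := 2*arr[0] + 8: (mem[4] <= -1 -> 3*arr[2*arr[0] + 10] >= -4) and ((not (mem[4] <= -1)) -> ((mem[2*arr[0] + 9] + m > arr[tot] - 2 -> 3*arr[m + 2] >= -4) and ((not (mem[2*arr[0] + 9] + m > arr[tot] - 2)) -> 3*arr[2*arr[0] + 10] >= -4)))
Answer: WP = (mem[4] <= -1 -> 3*arr[2*arr[0] + 10] >= -4) and ((not (mem[4] <= -1)) -> ((mem[2*arr[0] + 9] + m > arr[tot] - 2 -> 3*arr[m + 2] >= -4) and ((not (mem[2*arr[0] + 9] + m > arr[tot] - 2)) -> 3*arr[2*arr[0] + 10] >= -4)))


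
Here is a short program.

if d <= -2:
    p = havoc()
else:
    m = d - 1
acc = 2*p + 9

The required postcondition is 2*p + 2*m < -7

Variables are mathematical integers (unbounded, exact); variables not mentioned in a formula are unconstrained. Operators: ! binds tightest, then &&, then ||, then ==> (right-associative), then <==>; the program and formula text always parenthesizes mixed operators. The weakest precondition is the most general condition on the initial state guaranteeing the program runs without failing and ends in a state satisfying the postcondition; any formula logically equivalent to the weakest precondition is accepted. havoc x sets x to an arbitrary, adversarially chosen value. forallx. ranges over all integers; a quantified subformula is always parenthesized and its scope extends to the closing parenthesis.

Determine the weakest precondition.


Working backward. After the program, the postcondition 2*p + 2*m < -7 must hold; in canonical form it is 2*m + 2*p < -7.
Before acc := 2*p + 9: 2*m + 2*p < -7
Then branch requires forall p_1. 2*m + 2*p_1 < -7; else branch requires 2*d + 2*p < -5.
Before the if: (d <= -2 ==> (forall p_1. 2*m + 2*p_1 < -7)) && ((!(d <= -2)) ==> 2*d + 2*p < -5)
Answer: WP = (d <= -2 ==> (forall p_1. 2*m + 2*p_1 < -7)) && ((!(d <= -2)) ==> 2*d + 2*p < -5)


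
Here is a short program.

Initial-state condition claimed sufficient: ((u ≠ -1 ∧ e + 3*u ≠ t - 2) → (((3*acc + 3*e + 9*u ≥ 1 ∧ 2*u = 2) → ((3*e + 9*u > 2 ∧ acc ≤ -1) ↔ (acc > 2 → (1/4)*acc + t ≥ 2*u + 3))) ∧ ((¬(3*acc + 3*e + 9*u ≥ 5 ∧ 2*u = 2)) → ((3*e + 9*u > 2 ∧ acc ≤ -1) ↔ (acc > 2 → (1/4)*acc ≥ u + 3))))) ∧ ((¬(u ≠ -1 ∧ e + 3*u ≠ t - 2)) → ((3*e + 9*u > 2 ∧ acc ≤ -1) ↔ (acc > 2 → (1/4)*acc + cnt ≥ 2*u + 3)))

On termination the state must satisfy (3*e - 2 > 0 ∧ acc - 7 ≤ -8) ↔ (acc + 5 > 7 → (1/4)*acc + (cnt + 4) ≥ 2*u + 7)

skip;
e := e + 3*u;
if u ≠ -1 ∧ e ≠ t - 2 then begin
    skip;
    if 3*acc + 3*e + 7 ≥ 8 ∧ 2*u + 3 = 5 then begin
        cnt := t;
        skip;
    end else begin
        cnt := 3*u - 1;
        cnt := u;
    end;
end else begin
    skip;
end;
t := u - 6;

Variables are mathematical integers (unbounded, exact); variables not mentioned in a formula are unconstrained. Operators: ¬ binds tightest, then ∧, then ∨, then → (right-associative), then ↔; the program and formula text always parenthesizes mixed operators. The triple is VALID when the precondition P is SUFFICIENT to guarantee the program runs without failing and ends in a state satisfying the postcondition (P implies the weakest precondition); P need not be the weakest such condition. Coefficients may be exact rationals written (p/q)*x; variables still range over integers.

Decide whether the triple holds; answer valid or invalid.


Working backward. After the program, the postcondition (3*e - 2 > 0 ∧ acc - 7 ≤ -8) ↔ (acc + 5 > 7 → (1/4)*acc + (cnt + 4) ≥ 2*u + 7) must hold; in canonical form it is (3*e > 2 ∧ acc ≤ -1) ↔ (acc > 2 → (1/4)*acc + cnt ≥ 2*u + 3).
Before t := u - 6: (3*e > 2 ∧ acc ≤ -1) ↔ (acc > 2 → (1/4)*acc + cnt ≥ 2*u + 3)
Then branch requires ((3*acc + 3*e ≥ 1 ∧ 2*u = 2) → ((3*e > 2 ∧ acc ≤ -1) ↔ (acc > 2 → (1/4)*acc + t ≥ 2*u + 3))) ∧ ((¬(3*acc + 3*e ≥ 1 ∧ 2*u = 2)) → ((3*e > 2 ∧ acc ≤ -1) ↔ (acc > 2 → (1/4)*acc ≥ u + 3))); else branch requires (3*e > 2 ∧ acc ≤ -1) ↔ (acc > 2 → (1/4)*acc + cnt ≥ 2*u + 3).
Before the if: ((u ≠ -1 ∧ e ≠ t - 2) → (((3*acc + 3*e ≥ 1 ∧ 2*u = 2) → ((3*e > 2 ∧ acc ≤ -1) ↔ (acc > 2 → (1/4)*acc + t ≥ 2*u + 3))) ∧ ((¬(3*acc + 3*e ≥ 1 ∧ 2*u = 2)) → ((3*e > 2 ∧ acc ≤ -1) ↔ (acc > 2 → (1/4)*acc ≥ u + 3))))) ∧ ((¬(u ≠ -1 ∧ e ≠ t - 2)) → ((3*e > 2 ∧ acc ≤ -1) ↔ (acc > 2 → (1/4)*acc + cnt ≥ 2*u + 3)))
Before e := e + 3*u: ((u ≠ -1 ∧ e + 3*u ≠ t - 2) → (((3*acc + 3*e + 9*u ≥ 1 ∧ 2*u = 2) → ((3*e + 9*u > 2 ∧ acc ≤ -1) ↔ (acc > 2 → (1/4)*acc + t ≥ 2*u + 3))) ∧ ((¬(3*acc + 3*e + 9*u ≥ 1 ∧ 2*u = 2)) → ((3*e + 9*u > 2 ∧ acc ≤ -1) ↔ (acc > 2 → (1/4)*acc ≥ u + 3))))) ∧ ((¬(u ≠ -1 ∧ e + 3*u ≠ t - 2)) → ((3*e + 9*u > 2 ∧ acc ≤ -1) ↔ (acc > 2 → (1/4)*acc + cnt ≥ 2*u + 3)))
Before skip: ((u ≠ -1 ∧ e + 3*u ≠ t - 2) → (((3*acc + 3*e + 9*u ≥ 1 ∧ 2*u = 2) → ((3*e + 9*u > 2 ∧ acc ≤ -1) ↔ (acc > 2 → (1/4)*acc + t ≥ 2*u + 3))) ∧ ((¬(3*acc + 3*e + 9*u ≥ 1 ∧ 2*u = 2)) → ((3*e + 9*u > 2 ∧ acc ≤ -1) ↔ (acc > 2 → (1/4)*acc ≥ u + 3))))) ∧ ((¬(u ≠ -1 ∧ e + 3*u ≠ t - 2)) → ((3*e + 9*u > 2 ∧ acc ≤ -1) ↔ (acc > 2 → (1/4)*acc + cnt ≥ 2*u + 3)))
The weakest precondition is ((u ≠ -1 ∧ e + 3*u ≠ t - 2) → (((3*acc + 3*e + 9*u ≥ 1 ∧ 2*u = 2) → ((3*e + 9*u > 2 ∧ acc ≤ -1) ↔ (acc > 2 → (1/4)*acc + t ≥ 2*u + 3))) ∧ ((¬(3*acc + 3*e + 9*u ≥ 1 ∧ 2*u = 2)) → ((3*e + 9*u > 2 ∧ acc ≤ -1) ↔ (acc > 2 → (1/4)*acc ≥ u + 3))))) ∧ ((¬(u ≠ -1 ∧ e + 3*u ≠ t - 2)) → ((3*e + 9*u > 2 ∧ acc ≤ -1) ↔ (acc > 2 → (1/4)*acc + cnt ≥ 2*u + 3))).
Check whether ((u ≠ -1 ∧ e + 3*u ≠ t - 2) → (((3*acc + 3*e + 9*u ≥ 1 ∧ 2*u = 2) → ((3*e + 9*u > 2 ∧ acc ≤ -1) ↔ (acc > 2 → (1/4)*acc + t ≥ 2*u + 3))) ∧ ((¬(3*acc + 3*e + 9*u ≥ 5 ∧ 2*u = 2)) → ((3*e + 9*u > 2 ∧ acc ≤ -1) ↔ (acc > 2 → (1/4)*acc ≥ u + 3))))) ∧ ((¬(u ≠ -1 ∧ e + 3*u ≠ t - 2)) → ((3*e + 9*u > 2 ∧ acc ≤ -1) ↔ (acc > 2 → (1/4)*acc + cnt ≥ 2*u + 3))) implies it.
Every state satisfying the precondition satisfies the weakest precondition: the implication holds.
Answer: valid


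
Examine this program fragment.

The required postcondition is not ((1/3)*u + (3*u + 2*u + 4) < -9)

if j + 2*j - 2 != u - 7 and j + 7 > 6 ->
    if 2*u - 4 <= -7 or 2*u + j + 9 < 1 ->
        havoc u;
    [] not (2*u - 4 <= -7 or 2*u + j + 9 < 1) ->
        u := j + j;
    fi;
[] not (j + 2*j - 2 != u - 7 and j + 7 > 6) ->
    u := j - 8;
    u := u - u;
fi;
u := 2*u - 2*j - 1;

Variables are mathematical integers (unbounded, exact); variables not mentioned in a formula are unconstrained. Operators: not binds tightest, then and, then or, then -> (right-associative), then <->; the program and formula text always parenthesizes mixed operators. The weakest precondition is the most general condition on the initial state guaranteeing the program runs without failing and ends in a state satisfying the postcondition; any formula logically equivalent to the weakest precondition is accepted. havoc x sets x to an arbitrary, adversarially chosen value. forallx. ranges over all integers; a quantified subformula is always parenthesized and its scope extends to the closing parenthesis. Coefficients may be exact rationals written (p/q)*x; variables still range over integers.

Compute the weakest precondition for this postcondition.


Working backward. After the program, the postcondition not ((1/3)*u + (3*u + 2*u + 4) < -9) must hold; in canonical form it is not ((16/3)*u < -13).
Before u := 2*u - 2*j - 1: not ((32/3)*u < (32/3)*j - 23/3)
Then branch requires ((2*u <= -3 or j + 2*u < -8) -> (forall u_1. (not ((32/3)*u_1 < (32/3)*j - 23/3)))) and ((not (2*u <= -3 or j + 2*u < -8)) -> (not ((32/3)*j < -23/3))); else branch requires not ((32/3)*j > 23/3).
Before the if: ((3*j != u - 5 and j > -1) -> (((2*u <= -3 or j + 2*u < -8) -> (forall u_1. (not ((32/3)*u_1 < (32/3)*j - 23/3)))) and ((not (2*u <= -3 or j + 2*u < -8)) -> (not ((32/3)*j < -23/3))))) and ((not (3*j != u - 5 and j > -1)) -> (not ((32/3)*j > 23/3)))
Answer: WP = ((3*j != u - 5 and j > -1) -> (((2*u <= -3 or j + 2*u < -8) -> (forall u_1. (not ((32/3)*u_1 < (32/3)*j - 23/3)))) and ((not (2*u <= -3 or j + 2*u < -8)) -> (not ((32/3)*j < -23/3))))) and ((not (3*j != u - 5 and j > -1)) -> (not ((32/3)*j > 23/3)))


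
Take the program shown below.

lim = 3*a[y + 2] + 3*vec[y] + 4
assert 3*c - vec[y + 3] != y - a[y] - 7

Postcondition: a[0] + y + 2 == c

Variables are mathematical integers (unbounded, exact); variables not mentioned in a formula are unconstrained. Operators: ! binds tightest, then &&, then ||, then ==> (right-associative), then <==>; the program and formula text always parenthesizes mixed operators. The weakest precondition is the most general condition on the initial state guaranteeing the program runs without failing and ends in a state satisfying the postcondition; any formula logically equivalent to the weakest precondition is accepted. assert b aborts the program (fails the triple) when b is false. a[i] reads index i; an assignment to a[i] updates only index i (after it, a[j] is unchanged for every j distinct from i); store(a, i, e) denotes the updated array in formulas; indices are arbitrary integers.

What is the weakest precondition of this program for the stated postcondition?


Working backward. After the program, the postcondition a[0] + y + 2 == c must hold; in canonical form it is a[0] + y == c - 2.
Before assert 3*c - vec[y + 3] != y - a[y] - 7: a[y] + 3*c != vec[y + 3] + y - 7 && a[0] + y == c - 2
Before lim := 3*a[y + 2] + 3*vec[y] + 4: a[y] + 3*c != vec[y + 3] + y - 7 && a[0] + y == c - 2
Answer: WP = a[y] + 3*c != vec[y + 3] + y - 7 && a[0] + y == c - 2
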